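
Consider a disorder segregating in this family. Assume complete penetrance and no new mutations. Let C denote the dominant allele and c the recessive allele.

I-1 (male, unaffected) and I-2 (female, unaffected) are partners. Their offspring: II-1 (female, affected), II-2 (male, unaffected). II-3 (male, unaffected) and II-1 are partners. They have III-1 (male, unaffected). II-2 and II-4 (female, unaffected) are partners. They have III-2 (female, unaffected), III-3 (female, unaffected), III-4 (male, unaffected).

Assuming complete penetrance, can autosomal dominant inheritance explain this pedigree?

Under autosomal dominant, II-1 (affected, female) cannot arise from I-1 (unaffected) × I-2 (unaffected).

No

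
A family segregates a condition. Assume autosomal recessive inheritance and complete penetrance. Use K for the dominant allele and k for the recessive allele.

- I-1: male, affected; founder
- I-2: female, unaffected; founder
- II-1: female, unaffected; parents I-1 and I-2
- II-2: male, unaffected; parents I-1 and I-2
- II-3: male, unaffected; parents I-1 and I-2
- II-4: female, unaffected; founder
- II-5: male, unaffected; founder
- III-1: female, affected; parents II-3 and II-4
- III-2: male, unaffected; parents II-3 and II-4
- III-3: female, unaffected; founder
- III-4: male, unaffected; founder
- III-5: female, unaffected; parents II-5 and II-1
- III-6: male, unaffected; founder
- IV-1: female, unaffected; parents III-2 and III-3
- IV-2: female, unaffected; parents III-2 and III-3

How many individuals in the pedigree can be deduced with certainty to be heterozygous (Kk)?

4

Obligate heterozygotes: II-1 is unaffected so carries K and received k from I-1 (kk), so II-1 is Kk; II-2 is unaffected so carries K and received k from I-1 (kk), so II-2 is Kk; II-3 is unaffected so carries K and received k from I-1 (kk), so II-3 is Kk; II-4 is unaffected so carries K and passed k to III-1 (kk), so II-4 is Kk.
Every other individual is either homozygous by phenotype or has at least one consistent homozygous assignment, so the count is 4.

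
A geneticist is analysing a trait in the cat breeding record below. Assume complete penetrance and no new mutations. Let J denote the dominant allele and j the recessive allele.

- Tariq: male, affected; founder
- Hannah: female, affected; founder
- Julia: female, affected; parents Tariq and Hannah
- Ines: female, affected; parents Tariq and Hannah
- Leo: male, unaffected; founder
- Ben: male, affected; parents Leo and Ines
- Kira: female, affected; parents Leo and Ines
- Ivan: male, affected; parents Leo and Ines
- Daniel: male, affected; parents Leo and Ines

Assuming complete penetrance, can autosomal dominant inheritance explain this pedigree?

Yes

A consistent assignment under autosomal dominant exists: Tariq JJ, Hannah JJ, Julia JJ, Ines JJ, Leo jj, Ben Jj, Kira Jj, Ivan Jj, Daniel Jj.
In this assignment every recorded phenotype matches its genotype and every non-founder's genotype is obtainable from its parents' genotypes, so the pedigree is consistent.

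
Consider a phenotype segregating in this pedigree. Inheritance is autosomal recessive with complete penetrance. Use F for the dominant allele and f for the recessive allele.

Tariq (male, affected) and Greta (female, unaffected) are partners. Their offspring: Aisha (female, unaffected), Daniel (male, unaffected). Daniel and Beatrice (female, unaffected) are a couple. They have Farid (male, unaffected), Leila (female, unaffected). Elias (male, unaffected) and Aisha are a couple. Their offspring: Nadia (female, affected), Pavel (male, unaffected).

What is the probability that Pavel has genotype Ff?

Elias is unaffected so carries F and passed f to Nadia (ff), so Elias is Ff.
Aisha is unaffected so carries F and received f from Tariq (ff), so Aisha is Ff.
Their cross gives offspring ratios 1/4 FF : 1/2 Ff : 1/4 ff. Conditioning on Pavel being unaffected, P(Ff) = 1/2 / 3/4 = 2/3.

2/3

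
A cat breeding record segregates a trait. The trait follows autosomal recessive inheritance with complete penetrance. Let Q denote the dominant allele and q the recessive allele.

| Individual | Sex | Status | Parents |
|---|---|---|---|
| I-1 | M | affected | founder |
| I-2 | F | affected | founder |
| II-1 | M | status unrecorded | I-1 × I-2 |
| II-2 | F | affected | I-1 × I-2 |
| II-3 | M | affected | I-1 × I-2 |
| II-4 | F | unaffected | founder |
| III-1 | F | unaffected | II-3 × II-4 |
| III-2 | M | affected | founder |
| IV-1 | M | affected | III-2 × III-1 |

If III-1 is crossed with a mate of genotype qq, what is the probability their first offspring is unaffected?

1/2

III-1 is unaffected so carries Q and received q from II-3 (qq), so III-1 is Qq.
The cross gives 1/2 Qq : 1/2 qq, so P(offspring is unaffected) = 1/2.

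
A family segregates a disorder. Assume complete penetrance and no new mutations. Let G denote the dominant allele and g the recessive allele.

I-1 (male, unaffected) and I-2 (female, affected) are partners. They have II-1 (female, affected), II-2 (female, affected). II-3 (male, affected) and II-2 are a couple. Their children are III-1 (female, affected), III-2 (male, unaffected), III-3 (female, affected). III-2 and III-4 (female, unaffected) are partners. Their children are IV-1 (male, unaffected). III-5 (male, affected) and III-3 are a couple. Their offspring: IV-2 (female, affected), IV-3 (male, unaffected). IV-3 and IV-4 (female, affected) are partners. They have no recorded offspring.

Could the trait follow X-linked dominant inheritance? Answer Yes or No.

Yes

A consistent assignment under X-linked dominant exists: I-1 X^g Y, I-2 X^G X^G, II-1 X^G X^g, II-2 X^G X^g, II-3 X^G Y, III-1 X^G X^G, III-2 X^g Y, III-3 X^G X^g, III-4 X^g X^g, III-5 X^G Y, IV-1 X^g Y, IV-2 X^G X^G, IV-3 X^g Y, IV-4 X^G X^G.
In this assignment every recorded phenotype matches its genotype and every non-founder's genotype is obtainable from its parents' genotypes, so the pedigree is consistent.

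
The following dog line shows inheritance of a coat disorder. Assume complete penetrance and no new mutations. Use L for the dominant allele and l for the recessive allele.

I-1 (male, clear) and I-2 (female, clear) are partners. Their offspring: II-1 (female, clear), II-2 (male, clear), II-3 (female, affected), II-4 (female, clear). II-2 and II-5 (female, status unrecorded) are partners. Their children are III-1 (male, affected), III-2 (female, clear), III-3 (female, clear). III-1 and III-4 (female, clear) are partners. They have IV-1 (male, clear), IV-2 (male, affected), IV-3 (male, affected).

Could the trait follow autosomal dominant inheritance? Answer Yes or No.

No

Under autosomal dominant, II-3 (affected, female) cannot arise from I-1 (clear) × I-2 (clear).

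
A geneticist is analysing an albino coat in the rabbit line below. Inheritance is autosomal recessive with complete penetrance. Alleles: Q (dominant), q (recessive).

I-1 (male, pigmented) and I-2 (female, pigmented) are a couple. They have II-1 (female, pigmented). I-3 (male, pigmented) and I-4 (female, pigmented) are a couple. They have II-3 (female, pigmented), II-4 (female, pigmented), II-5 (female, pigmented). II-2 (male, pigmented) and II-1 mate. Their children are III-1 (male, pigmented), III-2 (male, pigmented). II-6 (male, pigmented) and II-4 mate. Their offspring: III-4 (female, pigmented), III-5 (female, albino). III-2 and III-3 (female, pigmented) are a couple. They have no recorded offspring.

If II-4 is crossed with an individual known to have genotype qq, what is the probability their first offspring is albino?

II-4 is pigmented so carries Q and passed q to III-5 (qq), so II-4 is Qq.
The cross gives 1/2 Qq : 1/2 qq, so P(offspring is albino) = 1/2.

1/2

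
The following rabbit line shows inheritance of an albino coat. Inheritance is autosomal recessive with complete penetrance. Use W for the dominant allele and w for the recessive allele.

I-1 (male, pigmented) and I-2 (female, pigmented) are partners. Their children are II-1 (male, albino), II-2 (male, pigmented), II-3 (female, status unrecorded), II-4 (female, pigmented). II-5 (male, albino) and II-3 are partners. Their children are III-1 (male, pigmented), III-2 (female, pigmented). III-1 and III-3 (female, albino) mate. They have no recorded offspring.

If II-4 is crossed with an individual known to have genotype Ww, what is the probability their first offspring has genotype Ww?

I-1 is pigmented so carries W and passed w to II-1 (ww), so I-1 is Ww.
I-2 is pigmented so carries W and passed w to II-1 (ww), so I-2 is Ww.
II-4 is a pigmented offspring of I-1 (Ww) × I-2 (Ww), whose cross gives 1/4 WW : 1/2 Ww : 1/4 ww; conditioning on being pigmented, II-4 is WW with probability 1/3, Ww with probability 2/3.
Summing over parental genotype combinations, P(offspring has genotype Ww) = 1/3·1/2 + 2/3·1/2 = 1/2.

1/2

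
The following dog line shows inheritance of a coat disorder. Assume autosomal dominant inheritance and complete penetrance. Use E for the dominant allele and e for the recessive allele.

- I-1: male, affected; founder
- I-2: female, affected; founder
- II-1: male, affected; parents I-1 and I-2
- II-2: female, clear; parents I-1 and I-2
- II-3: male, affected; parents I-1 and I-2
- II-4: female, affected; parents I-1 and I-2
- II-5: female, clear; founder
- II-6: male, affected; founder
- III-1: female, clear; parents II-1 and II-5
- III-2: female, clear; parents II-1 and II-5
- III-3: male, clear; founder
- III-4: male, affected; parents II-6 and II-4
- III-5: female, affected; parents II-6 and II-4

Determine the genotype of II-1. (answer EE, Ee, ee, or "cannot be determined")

Ee

From phenotype alone, II-1 is EE or Ee.
II-1 is affected so carries E and passed e to III-1 (ee), so II-1 is Ee.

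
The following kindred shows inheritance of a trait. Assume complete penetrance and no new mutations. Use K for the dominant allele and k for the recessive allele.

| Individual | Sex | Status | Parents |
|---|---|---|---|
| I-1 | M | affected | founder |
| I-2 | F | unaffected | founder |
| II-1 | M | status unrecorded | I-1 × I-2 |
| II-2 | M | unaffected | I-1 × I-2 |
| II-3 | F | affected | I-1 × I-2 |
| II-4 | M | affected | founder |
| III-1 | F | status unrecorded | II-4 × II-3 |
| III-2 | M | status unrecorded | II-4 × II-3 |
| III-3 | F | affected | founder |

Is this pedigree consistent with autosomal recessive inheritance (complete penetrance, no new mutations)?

A consistent assignment under autosomal recessive exists: I-1 kk, I-2 Kk, II-1 Kk, II-2 Kk, II-3 kk, II-4 kk, III-1 kk, III-2 kk, III-3 kk.
In this assignment every recorded phenotype matches its genotype and every non-founder's genotype is obtainable from its parents' genotypes, so the pedigree is consistent.

Yes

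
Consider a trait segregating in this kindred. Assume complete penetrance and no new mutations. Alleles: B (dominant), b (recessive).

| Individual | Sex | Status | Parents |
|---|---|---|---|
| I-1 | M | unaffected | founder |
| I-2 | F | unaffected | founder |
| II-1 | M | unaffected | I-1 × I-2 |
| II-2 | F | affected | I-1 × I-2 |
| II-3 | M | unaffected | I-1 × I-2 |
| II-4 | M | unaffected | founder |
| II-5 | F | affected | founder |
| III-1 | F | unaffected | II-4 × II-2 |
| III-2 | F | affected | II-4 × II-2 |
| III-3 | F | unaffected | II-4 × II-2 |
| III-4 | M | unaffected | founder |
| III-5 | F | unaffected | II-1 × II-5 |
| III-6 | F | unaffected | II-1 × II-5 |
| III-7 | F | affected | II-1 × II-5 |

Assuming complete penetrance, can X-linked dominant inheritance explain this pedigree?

No

Under X-linked dominant, II-2 (affected, female) cannot arise from I-1 (unaffected) × I-2 (unaffected).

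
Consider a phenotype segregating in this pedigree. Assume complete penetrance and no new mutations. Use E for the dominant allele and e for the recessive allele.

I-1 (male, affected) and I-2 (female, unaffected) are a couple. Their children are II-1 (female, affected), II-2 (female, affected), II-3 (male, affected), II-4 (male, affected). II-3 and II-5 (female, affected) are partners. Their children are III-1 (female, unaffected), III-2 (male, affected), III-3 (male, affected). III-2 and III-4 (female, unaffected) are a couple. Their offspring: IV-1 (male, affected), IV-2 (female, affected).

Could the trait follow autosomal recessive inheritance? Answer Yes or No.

Under autosomal recessive, III-1 (unaffected, female) cannot arise from II-3 (affected) × II-5 (affected).

No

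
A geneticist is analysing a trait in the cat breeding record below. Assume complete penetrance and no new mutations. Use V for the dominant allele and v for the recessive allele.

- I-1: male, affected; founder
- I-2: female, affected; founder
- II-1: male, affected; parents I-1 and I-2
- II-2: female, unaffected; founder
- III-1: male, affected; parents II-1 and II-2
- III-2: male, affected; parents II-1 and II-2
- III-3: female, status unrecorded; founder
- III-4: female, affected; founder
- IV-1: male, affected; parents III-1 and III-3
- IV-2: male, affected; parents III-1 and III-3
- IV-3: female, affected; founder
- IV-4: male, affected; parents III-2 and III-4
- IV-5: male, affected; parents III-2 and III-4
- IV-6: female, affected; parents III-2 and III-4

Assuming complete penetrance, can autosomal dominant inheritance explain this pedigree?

Yes

A consistent assignment under autosomal dominant exists: I-1 VV, I-2 VV, II-1 VV, II-2 vv, III-1 Vv, III-2 Vv, III-3 VV, III-4 VV, IV-1 VV, IV-2 VV, IV-3 VV, IV-4 VV, IV-5 VV, IV-6 VV.
In this assignment every recorded phenotype matches its genotype and every non-founder's genotype is obtainable from its parents' genotypes, so the pedigree is consistent.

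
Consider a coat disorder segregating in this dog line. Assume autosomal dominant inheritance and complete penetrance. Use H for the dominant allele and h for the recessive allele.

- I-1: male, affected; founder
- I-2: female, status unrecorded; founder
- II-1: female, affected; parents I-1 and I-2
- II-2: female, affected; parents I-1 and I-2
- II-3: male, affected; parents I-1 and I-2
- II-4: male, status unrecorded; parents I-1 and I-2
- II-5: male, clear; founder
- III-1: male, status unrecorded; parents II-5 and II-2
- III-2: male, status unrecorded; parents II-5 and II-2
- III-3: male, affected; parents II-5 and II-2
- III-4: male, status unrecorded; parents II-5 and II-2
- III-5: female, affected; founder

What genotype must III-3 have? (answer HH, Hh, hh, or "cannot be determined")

From phenotype alone, III-3 is HH or Hh.
III-3 is affected so carries H and received h from II-5 (hh), so III-3 is Hh.

Hh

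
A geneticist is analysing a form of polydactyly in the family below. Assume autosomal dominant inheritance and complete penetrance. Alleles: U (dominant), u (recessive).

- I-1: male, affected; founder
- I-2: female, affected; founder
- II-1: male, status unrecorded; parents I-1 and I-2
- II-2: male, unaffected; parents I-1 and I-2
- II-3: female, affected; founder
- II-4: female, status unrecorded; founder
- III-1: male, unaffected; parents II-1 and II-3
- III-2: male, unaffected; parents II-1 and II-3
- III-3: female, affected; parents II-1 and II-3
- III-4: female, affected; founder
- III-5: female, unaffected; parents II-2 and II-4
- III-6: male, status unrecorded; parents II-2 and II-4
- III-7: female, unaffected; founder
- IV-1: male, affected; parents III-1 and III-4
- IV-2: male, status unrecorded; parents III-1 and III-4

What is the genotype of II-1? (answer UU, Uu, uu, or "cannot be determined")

cannot be determined

II-1's phenotype is unrecorded, and no parent or child forces a single allele at both positions; consistent genotype assignments exist with II-1 as Uu or uu.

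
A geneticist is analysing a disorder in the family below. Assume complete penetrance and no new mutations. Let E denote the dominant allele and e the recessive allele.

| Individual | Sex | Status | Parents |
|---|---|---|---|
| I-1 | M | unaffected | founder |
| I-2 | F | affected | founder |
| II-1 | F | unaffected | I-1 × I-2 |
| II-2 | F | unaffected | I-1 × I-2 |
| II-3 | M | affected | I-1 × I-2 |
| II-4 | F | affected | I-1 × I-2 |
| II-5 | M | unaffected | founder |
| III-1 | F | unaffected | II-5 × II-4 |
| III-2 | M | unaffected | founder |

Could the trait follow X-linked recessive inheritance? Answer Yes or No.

Under X-linked recessive, II-4 (affected, female) cannot arise from I-1 (unaffected) × I-2 (affected).

No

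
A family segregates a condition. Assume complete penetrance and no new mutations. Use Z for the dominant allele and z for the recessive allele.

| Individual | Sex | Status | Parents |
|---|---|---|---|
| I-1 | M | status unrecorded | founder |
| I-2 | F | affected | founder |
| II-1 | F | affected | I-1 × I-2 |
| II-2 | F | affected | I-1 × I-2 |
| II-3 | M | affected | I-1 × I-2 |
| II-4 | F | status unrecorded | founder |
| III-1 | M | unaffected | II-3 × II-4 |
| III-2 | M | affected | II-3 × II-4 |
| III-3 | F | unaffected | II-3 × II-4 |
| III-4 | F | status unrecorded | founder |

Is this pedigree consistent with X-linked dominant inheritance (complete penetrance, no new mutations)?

No

Under X-linked dominant, III-3 (unaffected, female) cannot arise from II-3 (affected) × II-4 (unrecorded).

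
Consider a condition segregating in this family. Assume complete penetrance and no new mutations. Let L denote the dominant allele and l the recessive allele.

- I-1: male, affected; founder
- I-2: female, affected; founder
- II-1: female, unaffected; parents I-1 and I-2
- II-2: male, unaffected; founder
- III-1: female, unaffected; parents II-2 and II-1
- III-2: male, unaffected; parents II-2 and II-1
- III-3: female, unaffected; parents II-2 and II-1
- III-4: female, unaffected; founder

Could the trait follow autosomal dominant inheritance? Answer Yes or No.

A consistent assignment under autosomal dominant exists: I-1 Ll, I-2 Ll, II-1 ll, II-2 ll, III-1 ll, III-2 ll, III-3 ll, III-4 ll.
In this assignment every recorded phenotype matches its genotype and every non-founder's genotype is obtainable from its parents' genotypes, so the pedigree is consistent.

Yes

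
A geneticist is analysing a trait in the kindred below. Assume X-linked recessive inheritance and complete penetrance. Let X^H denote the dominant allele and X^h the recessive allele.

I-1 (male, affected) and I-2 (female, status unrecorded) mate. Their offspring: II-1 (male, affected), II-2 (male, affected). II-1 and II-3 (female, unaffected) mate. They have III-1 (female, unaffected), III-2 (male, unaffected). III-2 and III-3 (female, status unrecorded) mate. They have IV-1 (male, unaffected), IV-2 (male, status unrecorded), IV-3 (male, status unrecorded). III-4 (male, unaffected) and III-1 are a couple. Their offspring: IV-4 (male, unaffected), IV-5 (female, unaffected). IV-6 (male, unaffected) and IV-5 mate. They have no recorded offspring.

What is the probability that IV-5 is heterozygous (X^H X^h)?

III-4 is unaffected, so III-4 is X^H Y.
III-1 is unaffected so carries H and received h from II-1 (X^h Y), so III-1 is X^H X^h.
Their cross gives offspring ratios 1/2 X^H X^H : 1/2 X^H X^h. Conditioning on IV-5 being unaffected, P(X^H X^h) = 1/2 / 1 = 1/2.

1/2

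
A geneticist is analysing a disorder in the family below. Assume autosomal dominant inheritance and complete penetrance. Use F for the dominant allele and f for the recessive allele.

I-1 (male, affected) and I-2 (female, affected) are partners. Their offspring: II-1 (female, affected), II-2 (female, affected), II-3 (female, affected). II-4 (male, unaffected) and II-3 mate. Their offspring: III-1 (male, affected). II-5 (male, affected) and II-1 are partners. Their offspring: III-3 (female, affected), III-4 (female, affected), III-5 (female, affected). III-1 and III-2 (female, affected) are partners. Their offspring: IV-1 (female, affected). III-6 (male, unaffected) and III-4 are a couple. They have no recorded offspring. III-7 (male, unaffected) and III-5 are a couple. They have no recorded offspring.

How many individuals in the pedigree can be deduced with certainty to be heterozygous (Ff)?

Obligate heterozygotes: III-1 is affected so carries F and received f from II-4 (ff), so III-1 is Ff.
Every other individual is either homozygous by phenotype or has at least one consistent homozygous assignment, so the count is 1.

1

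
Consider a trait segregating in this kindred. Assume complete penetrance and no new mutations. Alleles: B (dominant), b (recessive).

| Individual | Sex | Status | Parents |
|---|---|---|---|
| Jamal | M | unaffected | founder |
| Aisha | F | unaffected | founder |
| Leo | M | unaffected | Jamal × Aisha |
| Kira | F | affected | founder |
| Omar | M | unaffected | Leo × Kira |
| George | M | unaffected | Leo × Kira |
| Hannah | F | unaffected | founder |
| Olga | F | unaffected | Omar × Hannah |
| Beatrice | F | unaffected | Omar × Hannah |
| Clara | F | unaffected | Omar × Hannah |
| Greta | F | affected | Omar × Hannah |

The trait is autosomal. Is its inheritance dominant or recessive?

Omar and Hannah are both unaffected yet have an affected child Greta. Under dominance, an affected child requires at least one affected parent, so the trait cannot be dominant.

recessive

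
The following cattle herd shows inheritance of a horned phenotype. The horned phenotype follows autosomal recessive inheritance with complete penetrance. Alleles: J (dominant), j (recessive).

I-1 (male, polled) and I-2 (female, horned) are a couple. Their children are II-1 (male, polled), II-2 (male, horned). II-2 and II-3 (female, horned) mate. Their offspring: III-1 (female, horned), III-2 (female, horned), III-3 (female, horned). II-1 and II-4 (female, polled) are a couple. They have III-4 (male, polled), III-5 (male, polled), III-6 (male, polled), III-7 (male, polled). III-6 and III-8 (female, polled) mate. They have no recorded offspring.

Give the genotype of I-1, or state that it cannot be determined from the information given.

Jj

From phenotype alone, I-1 is JJ or Jj.
I-1 is polled so carries J and passed j to II-2 (jj), so I-1 is Jj.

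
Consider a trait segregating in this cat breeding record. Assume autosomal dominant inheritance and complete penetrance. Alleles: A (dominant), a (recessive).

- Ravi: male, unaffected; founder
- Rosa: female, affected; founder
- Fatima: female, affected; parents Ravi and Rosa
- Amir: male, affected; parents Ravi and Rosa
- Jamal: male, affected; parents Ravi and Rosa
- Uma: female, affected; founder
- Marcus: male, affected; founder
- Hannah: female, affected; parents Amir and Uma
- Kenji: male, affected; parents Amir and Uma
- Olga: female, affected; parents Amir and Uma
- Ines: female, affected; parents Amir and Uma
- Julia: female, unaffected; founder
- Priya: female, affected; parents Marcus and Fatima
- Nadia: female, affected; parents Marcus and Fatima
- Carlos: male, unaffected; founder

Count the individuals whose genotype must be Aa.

Obligate heterozygotes: Fatima is affected so carries A and received a from Ravi (aa), so Fatima is Aa; Amir is affected so carries A and received a from Ravi (aa), so Amir is Aa; Jamal is affected so carries A and received a from Ravi (aa), so Jamal is Aa.
Every other individual is either homozygous by phenotype or has at least one consistent homozygous assignment, so the count is 3.

3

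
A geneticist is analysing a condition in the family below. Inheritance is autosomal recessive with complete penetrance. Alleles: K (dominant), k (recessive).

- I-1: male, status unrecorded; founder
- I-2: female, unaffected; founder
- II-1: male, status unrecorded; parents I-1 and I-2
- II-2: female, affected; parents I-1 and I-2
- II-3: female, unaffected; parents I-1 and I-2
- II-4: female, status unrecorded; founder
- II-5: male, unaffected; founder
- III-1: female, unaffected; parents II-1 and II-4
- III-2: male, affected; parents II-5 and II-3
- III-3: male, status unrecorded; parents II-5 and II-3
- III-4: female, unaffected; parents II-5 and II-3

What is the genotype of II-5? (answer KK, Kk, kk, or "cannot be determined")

Kk

From phenotype alone, II-5 is KK or Kk.
II-5 is unaffected so carries K and passed k to III-2 (kk), so II-5 is Kk.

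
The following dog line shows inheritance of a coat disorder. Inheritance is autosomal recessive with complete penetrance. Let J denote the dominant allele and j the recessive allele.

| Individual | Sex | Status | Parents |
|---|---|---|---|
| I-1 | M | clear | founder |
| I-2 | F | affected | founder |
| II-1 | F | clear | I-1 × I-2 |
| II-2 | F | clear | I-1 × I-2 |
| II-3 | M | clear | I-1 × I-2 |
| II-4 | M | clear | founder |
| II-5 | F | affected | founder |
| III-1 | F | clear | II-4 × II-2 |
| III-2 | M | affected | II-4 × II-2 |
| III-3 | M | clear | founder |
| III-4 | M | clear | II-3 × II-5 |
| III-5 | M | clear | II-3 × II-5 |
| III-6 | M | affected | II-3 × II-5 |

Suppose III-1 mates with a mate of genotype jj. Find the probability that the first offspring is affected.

1/3

II-4 is clear so carries J and passed j to III-2 (jj), so II-4 is Jj.
II-2 is clear so carries J and received j from I-2 (jj), so II-2 is Jj.
III-1 is a clear offspring of II-4 (Jj) × II-2 (Jj), whose cross gives 1/4 JJ : 1/2 Jj : 1/4 jj; conditioning on being clear, III-1 is JJ with probability 1/3, Jj with probability 2/3.
Summing over parental genotype combinations, P(offspring is affected) = 2/3·1/2 = 1/3.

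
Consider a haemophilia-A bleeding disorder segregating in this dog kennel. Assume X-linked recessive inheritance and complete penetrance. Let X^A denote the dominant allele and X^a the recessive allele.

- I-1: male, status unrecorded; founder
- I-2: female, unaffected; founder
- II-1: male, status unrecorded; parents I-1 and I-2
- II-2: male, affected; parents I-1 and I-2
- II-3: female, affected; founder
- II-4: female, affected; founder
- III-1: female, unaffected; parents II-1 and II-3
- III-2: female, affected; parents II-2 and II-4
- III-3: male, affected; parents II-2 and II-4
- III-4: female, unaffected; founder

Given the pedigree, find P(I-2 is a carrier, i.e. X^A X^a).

I-2 is unaffected so carries A and passed a to II-2 (X^a Y), so I-2 is X^A X^a, giving P(X^A X^a) = 1.

1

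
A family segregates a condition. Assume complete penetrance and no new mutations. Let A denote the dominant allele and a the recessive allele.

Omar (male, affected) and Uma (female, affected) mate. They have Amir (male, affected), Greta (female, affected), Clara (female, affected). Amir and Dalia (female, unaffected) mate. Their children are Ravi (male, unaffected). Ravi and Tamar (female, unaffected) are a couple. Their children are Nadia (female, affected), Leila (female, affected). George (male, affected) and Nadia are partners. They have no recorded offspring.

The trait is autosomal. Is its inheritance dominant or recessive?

Ravi and Tamar are both unaffected yet have an affected child Nadia. Under dominance, an affected child requires at least one affected parent, so the trait cannot be dominant.

recessive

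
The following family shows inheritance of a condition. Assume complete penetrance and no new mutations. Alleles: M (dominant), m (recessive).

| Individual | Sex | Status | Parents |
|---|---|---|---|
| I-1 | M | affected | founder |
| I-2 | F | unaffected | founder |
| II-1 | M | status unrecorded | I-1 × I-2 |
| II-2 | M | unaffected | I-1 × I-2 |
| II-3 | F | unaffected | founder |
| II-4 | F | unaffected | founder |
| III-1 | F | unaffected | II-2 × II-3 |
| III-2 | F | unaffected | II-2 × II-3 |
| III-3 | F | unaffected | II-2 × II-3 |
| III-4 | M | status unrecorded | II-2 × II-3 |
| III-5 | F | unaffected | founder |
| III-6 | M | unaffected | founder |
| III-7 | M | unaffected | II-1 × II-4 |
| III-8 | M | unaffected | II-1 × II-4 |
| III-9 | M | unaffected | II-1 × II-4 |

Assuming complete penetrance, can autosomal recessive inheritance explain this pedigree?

Yes

A consistent assignment under autosomal recessive exists: I-1 mm, I-2 MM, II-1 Mm, II-2 Mm, II-3 MM, II-4 MM, III-1 MM, III-2 MM, III-3 MM, III-4 MM, III-5 MM, III-6 MM, III-7 MM, III-8 MM, III-9 MM.
In this assignment every recorded phenotype matches its genotype and every non-founder's genotype is obtainable from its parents' genotypes, so the pedigree is consistent.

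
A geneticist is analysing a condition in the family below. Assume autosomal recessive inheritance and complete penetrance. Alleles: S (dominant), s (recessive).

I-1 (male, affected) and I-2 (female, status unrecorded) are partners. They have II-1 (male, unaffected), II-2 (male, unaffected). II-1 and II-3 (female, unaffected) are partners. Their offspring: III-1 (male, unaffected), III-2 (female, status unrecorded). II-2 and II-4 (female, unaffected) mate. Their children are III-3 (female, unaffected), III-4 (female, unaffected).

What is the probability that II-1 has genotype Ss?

1

II-1 is unaffected so carries S and received s from I-1 (ss), so II-1 is Ss, giving P(Ss) = 1.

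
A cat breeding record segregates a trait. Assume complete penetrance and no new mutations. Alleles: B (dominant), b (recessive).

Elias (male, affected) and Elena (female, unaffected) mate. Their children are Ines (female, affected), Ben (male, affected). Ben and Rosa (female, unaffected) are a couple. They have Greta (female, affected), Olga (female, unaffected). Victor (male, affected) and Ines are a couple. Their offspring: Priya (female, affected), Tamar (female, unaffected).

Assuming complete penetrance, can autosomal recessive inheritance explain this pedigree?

Under autosomal recessive, Tamar (unaffected, female) cannot arise from Victor (affected) × Ines (affected).

No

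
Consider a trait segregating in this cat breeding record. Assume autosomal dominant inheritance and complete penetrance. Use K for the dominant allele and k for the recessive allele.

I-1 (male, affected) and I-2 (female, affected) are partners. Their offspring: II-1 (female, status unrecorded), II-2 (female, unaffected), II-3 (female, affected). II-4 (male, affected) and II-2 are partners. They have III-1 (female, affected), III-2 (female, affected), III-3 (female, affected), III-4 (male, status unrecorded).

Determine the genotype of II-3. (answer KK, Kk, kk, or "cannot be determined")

II-3's phenotype allows KK or Kk, and no parent or child forces a single allele at both positions; consistent genotype assignments exist with II-3 as KK or Kk.

cannot be determined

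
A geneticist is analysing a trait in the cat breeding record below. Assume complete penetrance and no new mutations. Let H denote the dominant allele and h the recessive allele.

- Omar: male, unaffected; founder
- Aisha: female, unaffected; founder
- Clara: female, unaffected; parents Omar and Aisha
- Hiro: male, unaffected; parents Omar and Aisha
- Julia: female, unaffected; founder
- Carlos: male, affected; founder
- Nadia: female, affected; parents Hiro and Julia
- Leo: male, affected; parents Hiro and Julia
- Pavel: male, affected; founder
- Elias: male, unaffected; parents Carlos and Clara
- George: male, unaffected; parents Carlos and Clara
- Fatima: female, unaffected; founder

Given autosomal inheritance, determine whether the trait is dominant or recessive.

recessive

Hiro and Julia are both unaffected yet have an affected child Nadia. Under dominance, an affected child requires at least one affected parent, so the trait cannot be dominant.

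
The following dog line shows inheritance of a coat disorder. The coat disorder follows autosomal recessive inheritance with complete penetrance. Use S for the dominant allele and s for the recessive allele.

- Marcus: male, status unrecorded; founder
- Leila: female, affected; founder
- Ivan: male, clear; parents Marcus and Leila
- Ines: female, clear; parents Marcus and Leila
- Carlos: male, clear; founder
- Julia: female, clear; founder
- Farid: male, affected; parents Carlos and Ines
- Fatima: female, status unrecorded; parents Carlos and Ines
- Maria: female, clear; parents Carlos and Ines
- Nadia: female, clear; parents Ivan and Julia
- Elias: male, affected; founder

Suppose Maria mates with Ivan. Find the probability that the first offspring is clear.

Carlos is clear so carries S and passed s to Farid (ss), so Carlos is Ss.
Ines is clear so carries S and received s from Leila (ss), so Ines is Ss.
Maria is a clear offspring of Carlos (Ss) × Ines (Ss), whose cross gives 1/4 SS : 1/2 Ss : 1/4 ss; conditioning on being clear, Maria is SS with probability 1/3, Ss with probability 2/3.
Ivan is clear so carries S and received s from Leila (ss), so Ivan is Ss.
Summing over parental genotype combinations, P(offspring is clear) = 1/3·1 + 2/3·3/4 = 5/6.

5/6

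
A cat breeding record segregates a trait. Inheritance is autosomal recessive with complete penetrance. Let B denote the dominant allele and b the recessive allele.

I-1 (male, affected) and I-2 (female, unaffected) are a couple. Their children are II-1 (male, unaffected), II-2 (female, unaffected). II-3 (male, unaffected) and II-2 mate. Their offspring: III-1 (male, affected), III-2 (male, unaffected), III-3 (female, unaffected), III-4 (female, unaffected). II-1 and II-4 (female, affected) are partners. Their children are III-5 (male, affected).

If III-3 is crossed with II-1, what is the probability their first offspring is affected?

1/6

II-3 is unaffected so carries B and passed b to III-1 (bb), so II-3 is Bb.
II-2 is unaffected so carries B and received b from I-1 (bb), so II-2 is Bb.
III-3 is an unaffected offspring of II-3 (Bb) × II-2 (Bb), whose cross gives 1/4 BB : 1/2 Bb : 1/4 bb; conditioning on being unaffected, III-3 is BB with probability 1/3, Bb with probability 2/3.
II-1 is unaffected so carries B and received b from I-1 (bb), so II-1 is Bb.
Summing over parental genotype combinations, P(offspring is affected) = 2/3·1/4 = 1/6.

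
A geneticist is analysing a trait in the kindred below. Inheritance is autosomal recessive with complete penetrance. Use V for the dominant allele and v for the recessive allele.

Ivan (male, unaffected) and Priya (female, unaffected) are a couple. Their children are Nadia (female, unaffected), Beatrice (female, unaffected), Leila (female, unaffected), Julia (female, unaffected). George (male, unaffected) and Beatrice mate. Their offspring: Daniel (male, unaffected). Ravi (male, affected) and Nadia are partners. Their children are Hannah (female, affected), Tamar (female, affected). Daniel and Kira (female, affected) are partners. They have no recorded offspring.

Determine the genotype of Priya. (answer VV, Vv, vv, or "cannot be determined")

cannot be determined

Priya's phenotype allows VV or Vv, and no parent or child forces a single allele at both positions; consistent genotype assignments exist with Priya as VV or Vv.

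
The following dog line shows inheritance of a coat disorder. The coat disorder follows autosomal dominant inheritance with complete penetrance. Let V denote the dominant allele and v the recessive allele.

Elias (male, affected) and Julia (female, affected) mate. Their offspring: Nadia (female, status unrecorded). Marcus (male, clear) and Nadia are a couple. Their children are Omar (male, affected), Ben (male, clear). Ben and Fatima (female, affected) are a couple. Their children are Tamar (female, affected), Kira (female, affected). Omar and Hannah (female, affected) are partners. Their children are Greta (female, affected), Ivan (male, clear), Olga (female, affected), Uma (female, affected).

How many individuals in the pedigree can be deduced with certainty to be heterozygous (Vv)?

Obligate heterozygotes: Nadia passed V to Omar (Vv, whose v came from Marcus) and passed v to Ben (vv), so Nadia is Vv; Omar is affected so carries V and received v from Marcus (vv), so Omar is Vv; Hannah is affected so carries V and passed v to Ivan (vv), so Hannah is Vv; Tamar is affected so carries V and received v from Ben (vv), so Tamar is Vv; Kira is affected so carries V and received v from Ben (vv), so Kira is Vv.
Every other individual is either homozygous by phenotype or has at least one consistent homozygous assignment, so the count is 5.

5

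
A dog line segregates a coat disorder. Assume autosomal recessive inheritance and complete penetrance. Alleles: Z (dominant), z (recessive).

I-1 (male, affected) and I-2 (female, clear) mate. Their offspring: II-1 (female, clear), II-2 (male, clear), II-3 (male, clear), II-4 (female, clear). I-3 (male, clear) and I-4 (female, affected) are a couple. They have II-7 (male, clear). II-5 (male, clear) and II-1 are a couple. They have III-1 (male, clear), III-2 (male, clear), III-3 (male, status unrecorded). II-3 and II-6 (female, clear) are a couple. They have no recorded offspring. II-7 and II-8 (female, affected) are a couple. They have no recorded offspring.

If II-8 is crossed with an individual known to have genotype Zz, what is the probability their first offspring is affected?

II-8 is affected, so II-8 is zz.
The cross gives 1/2 Zz : 1/2 zz, so P(offspring is affected) = 1/2.

1/2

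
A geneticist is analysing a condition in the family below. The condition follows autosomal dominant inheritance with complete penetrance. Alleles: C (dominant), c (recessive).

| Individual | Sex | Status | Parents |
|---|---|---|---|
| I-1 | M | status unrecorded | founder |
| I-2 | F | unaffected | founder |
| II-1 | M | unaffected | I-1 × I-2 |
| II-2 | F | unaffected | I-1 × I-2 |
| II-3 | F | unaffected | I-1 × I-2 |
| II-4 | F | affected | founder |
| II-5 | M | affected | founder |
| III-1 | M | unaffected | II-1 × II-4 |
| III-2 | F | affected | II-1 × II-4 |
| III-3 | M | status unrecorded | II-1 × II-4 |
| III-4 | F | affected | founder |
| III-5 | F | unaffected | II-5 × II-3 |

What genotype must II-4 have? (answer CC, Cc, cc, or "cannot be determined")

From phenotype alone, II-4 is CC or Cc.
II-4 is affected so carries C and passed c to III-1 (cc), so II-4 is Cc.

Cc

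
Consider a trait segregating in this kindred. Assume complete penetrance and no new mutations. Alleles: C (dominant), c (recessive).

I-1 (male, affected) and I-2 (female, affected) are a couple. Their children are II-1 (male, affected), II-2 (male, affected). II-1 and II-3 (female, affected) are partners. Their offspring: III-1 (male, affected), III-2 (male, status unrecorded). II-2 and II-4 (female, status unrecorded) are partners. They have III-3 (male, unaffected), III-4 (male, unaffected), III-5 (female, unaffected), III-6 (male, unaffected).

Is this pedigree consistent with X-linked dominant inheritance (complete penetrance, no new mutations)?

No

Under X-linked dominant, III-5 (unaffected, female) cannot arise from II-2 (affected) × II-4 (unrecorded).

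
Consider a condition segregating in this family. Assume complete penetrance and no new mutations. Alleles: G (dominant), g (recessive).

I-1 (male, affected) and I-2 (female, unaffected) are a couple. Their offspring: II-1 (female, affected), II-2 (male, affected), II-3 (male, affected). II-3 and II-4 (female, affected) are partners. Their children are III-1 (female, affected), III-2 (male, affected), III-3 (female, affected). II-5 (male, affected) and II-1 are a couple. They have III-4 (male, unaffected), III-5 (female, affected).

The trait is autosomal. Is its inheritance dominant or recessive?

II-5 and II-1 are both affected yet have an unaffected child III-4. Under a recessive model two affected parents are homozygous and every child would be affected, so the trait cannot be recessive.

dominant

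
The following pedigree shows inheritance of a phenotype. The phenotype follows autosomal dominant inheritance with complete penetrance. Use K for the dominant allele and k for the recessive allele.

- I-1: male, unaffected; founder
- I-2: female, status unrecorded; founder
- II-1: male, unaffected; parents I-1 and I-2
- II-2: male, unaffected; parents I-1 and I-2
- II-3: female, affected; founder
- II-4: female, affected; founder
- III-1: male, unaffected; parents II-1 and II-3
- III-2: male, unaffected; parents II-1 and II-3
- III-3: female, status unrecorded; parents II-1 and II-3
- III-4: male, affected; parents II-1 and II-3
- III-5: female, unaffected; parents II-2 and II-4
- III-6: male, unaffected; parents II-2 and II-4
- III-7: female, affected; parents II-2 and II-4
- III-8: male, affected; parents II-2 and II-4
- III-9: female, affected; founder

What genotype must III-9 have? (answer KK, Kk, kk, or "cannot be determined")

cannot be determined

III-9's phenotype allows KK or Kk, and no parent or child forces a single allele at both positions; consistent genotype assignments exist with III-9 as KK or Kk.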